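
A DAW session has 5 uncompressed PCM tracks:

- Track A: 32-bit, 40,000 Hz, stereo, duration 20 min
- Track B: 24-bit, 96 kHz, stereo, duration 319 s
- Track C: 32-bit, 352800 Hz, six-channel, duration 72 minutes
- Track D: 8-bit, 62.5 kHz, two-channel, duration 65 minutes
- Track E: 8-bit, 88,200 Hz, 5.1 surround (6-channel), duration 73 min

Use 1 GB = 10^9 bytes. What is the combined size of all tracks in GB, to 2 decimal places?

39.95 GB

Track A: 20 min = 1,200 s; 40,000 × 1,200 × 4 × 2 = 384,000,000 bytes.
Track B: 96,000 × 319 × 3 × 2 = 183,744,000 bytes.
Track C: 72 minutes = 4,320 s; 352,800 × 4,320 × 4 × 6 = 36,578,304,000 bytes.
Track D: 65 minutes = 3,900 s; 62,500 × 3,900 × 1 × 2 = 487,500,000 bytes.
Track E: 73 min = 4,380 s; 88,200 × 4,380 × 1 × 6 = 2,317,896,000 bytes.
Total = 39,951,444,000 bytes = 39.95 GB.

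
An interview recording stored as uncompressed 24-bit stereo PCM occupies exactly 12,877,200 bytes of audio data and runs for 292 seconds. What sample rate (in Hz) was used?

Bytes = sample_rate × seconds × bytes_per_sample × channels.
sample_rate = 12,877,200 / (292 × 3 × 2) = 12,877,200 / 1,752 = 7,350 Hz.

7,350 Hz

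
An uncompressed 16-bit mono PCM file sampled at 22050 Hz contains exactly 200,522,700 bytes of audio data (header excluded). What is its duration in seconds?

4,547 seconds

Byte rate = 22,050 × 2 × 1 = 44,100 bytes/s.
Duration = 200,522,700 / 44,100 = 4,547 s.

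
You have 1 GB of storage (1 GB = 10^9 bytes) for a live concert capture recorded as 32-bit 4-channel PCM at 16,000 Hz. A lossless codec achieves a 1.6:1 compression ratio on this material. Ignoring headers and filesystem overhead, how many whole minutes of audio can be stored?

104 minutes

Uncompressed byte rate = 16,000 × 4 × 4 = 256,000 bytes/s.
After 1.6:1 compression, effective rate ≈ 160000 bytes/s.
Capacity = 1 × 1,000,000,000 = 1,000,000,000 bytes.
1,000,000,000 / effective rate ≈ 6250 s → 104 minutes.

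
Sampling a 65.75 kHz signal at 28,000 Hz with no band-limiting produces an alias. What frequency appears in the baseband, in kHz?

Nyquist = 28,000/2 = 14,000 Hz; 65,750 Hz exceeds it.
Alias = |65,750 − 2×28,000| = |65,750 − 56,000| = 9,750 Hz = 9.75 kHz.

9.75 kHz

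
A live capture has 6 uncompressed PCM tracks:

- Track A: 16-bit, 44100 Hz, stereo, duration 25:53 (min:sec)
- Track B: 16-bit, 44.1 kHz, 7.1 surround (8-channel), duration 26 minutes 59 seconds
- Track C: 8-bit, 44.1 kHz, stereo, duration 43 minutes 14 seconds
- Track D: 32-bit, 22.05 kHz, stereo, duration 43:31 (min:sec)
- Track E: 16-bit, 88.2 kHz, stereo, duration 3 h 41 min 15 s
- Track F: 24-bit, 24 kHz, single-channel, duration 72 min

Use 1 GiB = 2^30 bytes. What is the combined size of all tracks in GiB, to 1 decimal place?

Track A: 25:53 (min:sec) = 1,553 s; 44,100 × 1,553 × 2 × 2 = 273,949,200 bytes.
Track B: 26 minutes 59 seconds = 1,619 s; 44,100 × 1,619 × 2 × 8 = 1,142,366,400 bytes.
Track C: 43 minutes 14 seconds = 2,594 s; 44,100 × 2,594 × 1 × 2 = 228,790,800 bytes.
Track D: 43:31 (min:sec) = 2,611 s; 22,050 × 2,611 × 4 × 2 = 460,580,400 bytes.
Track E: 3 h 41 min 15 s = 13,275 s; 88,200 × 13,275 × 2 × 2 = 4,683,420,000 bytes.
Track F: 72 min = 4,320 s; 24,000 × 4,320 × 3 × 1 = 311,040,000 bytes.
Total = 7,100,146,800 bytes = 6.6 GiB.

6.6 GiB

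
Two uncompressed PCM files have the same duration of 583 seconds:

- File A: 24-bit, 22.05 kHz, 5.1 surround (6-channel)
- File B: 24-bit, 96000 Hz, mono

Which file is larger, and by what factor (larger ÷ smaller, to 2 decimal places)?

File A, by a factor of 1.38

File A: 22,050 × 3 × 6 = 396,900 bytes/s.
File B: 96,000 × 3 × 1 = 288,000 bytes/s.
File A is larger; ratio = 231,392,700 / 167,904,000 = 1.38.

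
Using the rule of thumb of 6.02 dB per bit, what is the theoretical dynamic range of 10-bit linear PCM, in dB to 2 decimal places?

60.20 dB

10 × 6.02 = 60.20 dB.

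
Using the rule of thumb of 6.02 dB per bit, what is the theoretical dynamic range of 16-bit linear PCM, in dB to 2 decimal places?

16 × 6.02 = 96.32 dB.

96.32 dB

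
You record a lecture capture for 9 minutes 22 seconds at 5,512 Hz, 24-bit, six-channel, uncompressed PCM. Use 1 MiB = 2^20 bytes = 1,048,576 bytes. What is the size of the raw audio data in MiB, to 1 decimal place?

Duration = 9 minutes 22 seconds = 562 s.
Bytes = 5,512 samples/s × 562 s × 3 bytes/sample × 6 ch = 55,759,392 bytes.
55,759,392 / 1,048,576 = 53.2 MiB.

53.2 MiB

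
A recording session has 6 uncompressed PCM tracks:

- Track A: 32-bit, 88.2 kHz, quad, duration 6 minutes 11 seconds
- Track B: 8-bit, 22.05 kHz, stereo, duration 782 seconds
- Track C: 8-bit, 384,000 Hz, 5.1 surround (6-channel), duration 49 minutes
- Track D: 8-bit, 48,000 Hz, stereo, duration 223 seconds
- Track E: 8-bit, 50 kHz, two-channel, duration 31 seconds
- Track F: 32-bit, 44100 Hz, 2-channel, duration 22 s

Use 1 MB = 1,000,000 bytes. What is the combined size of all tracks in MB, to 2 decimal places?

7364.07 MB

Track A: 6 minutes 11 seconds = 371 s; 88,200 × 371 × 4 × 4 = 523,555,200 bytes.
Track B: 22,050 × 782 × 1 × 2 = 34,486,200 bytes.
Track C: 49 minutes = 2,940 s; 384,000 × 2,940 × 1 × 6 = 6,773,760,000 bytes.
Track D: 48,000 × 223 × 1 × 2 = 21,408,000 bytes.
Track E: 50,000 × 31 × 1 × 2 = 3,100,000 bytes.
Track F: 44,100 × 22 × 4 × 2 = 7,761,600 bytes.
Total = 7,364,071,000 bytes = 7364.07 MB.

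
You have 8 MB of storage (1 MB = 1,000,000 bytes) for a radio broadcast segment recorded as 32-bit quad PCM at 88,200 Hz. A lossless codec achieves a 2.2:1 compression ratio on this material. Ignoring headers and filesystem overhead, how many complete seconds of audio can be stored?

Uncompressed byte rate = 88,200 × 4 × 4 = 1,411,200 bytes/s.
After 2.2:1 compression, effective rate ≈ 641454.55 bytes/s.
Capacity = 8 × 1,000,000 = 8,000,000 bytes.
8,000,000 / effective rate ≈ 12.47 s → 12 seconds.

12 seconds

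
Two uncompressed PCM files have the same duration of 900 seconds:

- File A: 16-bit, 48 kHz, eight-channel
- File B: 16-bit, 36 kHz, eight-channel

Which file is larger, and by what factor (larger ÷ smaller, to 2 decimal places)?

File A: 48,000 × 2 × 8 = 768,000 bytes/s.
File B: 36,000 × 2 × 8 = 576,000 bytes/s.
File A is larger; ratio = 691,200,000 / 518,400,000 = 1.33.

File A, by a factor of 1.33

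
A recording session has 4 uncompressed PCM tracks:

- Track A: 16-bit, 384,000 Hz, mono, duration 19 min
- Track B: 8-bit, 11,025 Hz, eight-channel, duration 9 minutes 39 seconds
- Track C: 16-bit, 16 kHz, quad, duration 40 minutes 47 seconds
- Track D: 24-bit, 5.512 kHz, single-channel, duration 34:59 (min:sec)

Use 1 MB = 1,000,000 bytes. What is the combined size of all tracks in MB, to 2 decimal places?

1274.51 MB

Track A: 19 min = 1,140 s; 384,000 × 1,140 × 2 × 1 = 875,520,000 bytes.
Track B: 9 minutes 39 seconds = 579 s; 11,025 × 579 × 1 × 8 = 51,067,800 bytes.
Track C: 40 minutes 47 seconds = 2,447 s; 16,000 × 2,447 × 2 × 4 = 313,216,000 bytes.
Track D: 34:59 (min:sec) = 2,099 s; 5,512 × 2,099 × 3 × 1 = 34,709,064 bytes.
Total = 1,274,512,864 bytes = 1274.51 MB.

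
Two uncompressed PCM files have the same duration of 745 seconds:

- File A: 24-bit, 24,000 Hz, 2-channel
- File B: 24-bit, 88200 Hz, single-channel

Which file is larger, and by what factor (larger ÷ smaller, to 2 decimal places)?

File A: 24,000 × 3 × 2 = 144,000 bytes/s.
File B: 88,200 × 3 × 1 = 264,600 bytes/s.
File B is larger; ratio = 197,127,000 / 107,280,000 = 1.84.

File B, by a factor of 1.84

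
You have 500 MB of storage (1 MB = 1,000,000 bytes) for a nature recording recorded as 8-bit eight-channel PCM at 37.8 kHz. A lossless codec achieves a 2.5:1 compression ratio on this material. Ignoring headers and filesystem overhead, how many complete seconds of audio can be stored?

Uncompressed byte rate = 37,800 × 1 × 8 = 302,400 bytes/s.
After 2.5:1 compression, effective rate ≈ 120960 bytes/s.
Capacity = 500 × 1,000,000 = 500,000,000 bytes.
500,000,000 / effective rate ≈ 4133.6 s → 4,133 seconds.

4,133 seconds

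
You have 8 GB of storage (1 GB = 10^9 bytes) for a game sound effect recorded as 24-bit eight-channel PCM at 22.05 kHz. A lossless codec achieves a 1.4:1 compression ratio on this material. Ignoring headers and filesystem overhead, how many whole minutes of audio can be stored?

352 minutes

Uncompressed byte rate = 22,050 × 3 × 8 = 529,200 bytes/s.
After 1.4:1 compression, effective rate ≈ 378000 bytes/s.
Capacity = 8 × 1,000,000,000 = 8,000,000,000 bytes.
8,000,000,000 / effective rate ≈ 21164.02 s → 352 minutes.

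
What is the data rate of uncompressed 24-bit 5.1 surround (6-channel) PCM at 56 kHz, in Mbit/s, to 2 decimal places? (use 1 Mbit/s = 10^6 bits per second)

8.06 Mbit/s

Bit rate = 56,000 × 24 × 6 = 8,064,000 bits/s.
= 8.06 Mbit/s.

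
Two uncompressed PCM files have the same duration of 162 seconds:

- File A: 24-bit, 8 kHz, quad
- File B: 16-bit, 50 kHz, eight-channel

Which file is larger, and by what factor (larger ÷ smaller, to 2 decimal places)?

File A: 8,000 × 3 × 4 = 96,000 bytes/s.
File B: 50,000 × 2 × 8 = 800,000 bytes/s.
File B is larger; ratio = 129,600,000 / 15,552,000 = 8.33.

File B, by a factor of 8.33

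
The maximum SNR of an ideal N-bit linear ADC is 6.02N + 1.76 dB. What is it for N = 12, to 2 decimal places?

74.00 dB

6.02 × 12 + 1.76 = 74.00 dB.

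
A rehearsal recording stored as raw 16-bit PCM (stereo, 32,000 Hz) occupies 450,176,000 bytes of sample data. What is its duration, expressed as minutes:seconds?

58:37

Byte rate = 32,000 × 2 × 2 = 128,000 bytes/s.
Duration = 450,176,000 / 128,000 = 3,517 s.
3,517 s = 58:37.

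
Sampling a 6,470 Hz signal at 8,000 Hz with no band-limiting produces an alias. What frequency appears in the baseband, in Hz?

Nyquist = 8,000/2 = 4,000 Hz; 6,470 Hz exceeds it.
Alias = |6,470 − 1×8,000| = |6,470 − 8,000| = 1,530 Hz.

1,530 Hz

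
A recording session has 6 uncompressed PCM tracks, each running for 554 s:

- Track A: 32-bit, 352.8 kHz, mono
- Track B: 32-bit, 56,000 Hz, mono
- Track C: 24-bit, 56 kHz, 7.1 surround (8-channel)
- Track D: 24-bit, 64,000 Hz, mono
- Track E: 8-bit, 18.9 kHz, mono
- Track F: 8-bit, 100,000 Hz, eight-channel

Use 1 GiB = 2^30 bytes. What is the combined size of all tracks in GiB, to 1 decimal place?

Track A: 352,800 × 554 × 4 × 1 = 781,804,800 bytes.
Track B: 56,000 × 554 × 4 × 1 = 124,096,000 bytes.
Track C: 56,000 × 554 × 3 × 8 = 744,576,000 bytes.
Track D: 64,000 × 554 × 3 × 1 = 106,368,000 bytes.
Track E: 18,900 × 554 × 1 × 1 = 10,470,600 bytes.
Track F: 100,000 × 554 × 1 × 8 = 443,200,000 bytes.
Total = 2,210,515,400 bytes = 2.1 GiB.

2.1 GiB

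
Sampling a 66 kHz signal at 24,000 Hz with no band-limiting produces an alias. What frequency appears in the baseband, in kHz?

6 kHz

Nyquist = 24,000/2 = 12,000 Hz; 66,000 Hz exceeds it.
Alias = |66,000 − 3×24,000| = |66,000 − 72,000| = 6,000 Hz = 6 kHz.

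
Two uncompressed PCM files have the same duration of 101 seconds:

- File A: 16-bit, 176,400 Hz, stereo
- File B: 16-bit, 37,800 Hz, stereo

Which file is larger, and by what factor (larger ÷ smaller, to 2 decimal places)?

File A, by a factor of 4.67

File A: 176,400 × 2 × 2 = 705,600 bytes/s.
File B: 37,800 × 2 × 2 = 151,200 bytes/s.
File A is larger; ratio = 71,265,600 / 15,271,200 = 4.67.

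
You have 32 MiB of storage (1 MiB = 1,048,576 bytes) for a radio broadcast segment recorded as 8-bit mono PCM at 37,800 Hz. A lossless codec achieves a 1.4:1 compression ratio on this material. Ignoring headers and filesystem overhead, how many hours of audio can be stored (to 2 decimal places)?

Uncompressed byte rate = 37,800 × 1 × 1 = 37,800 bytes/s.
After 1.4:1 compression, effective rate ≈ 27000 bytes/s.
Capacity = 32 × 1,048,576 = 33,554,432 bytes.
33,554,432 / effective rate ≈ 1242.76 s → 0.35 hours.

0.35 hours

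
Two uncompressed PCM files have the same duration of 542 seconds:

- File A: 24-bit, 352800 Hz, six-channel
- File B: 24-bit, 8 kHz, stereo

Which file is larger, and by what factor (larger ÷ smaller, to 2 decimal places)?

File A, by a factor of 132.30

File A: 352,800 × 3 × 6 = 6,350,400 bytes/s.
File B: 8,000 × 3 × 2 = 48,000 bytes/s.
File A is larger; ratio = 3,441,916,800 / 26,016,000 = 132.30.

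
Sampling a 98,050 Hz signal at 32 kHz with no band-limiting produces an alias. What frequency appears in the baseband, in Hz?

Nyquist = 32,000/2 = 16,000 Hz; 98,050 Hz exceeds it.
Alias = |98,050 − 3×32,000| = |98,050 − 96,000| = 2,050 Hz.

2,050 Hz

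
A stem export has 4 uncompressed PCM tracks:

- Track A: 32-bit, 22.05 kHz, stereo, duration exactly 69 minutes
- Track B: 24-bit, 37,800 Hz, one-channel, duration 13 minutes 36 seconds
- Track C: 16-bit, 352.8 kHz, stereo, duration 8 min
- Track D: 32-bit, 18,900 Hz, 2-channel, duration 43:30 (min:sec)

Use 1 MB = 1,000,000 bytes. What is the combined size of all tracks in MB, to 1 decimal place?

Track A: exactly 69 minutes = 4,140 s; 22,050 × 4,140 × 4 × 2 = 730,296,000 bytes.
Track B: 13 minutes 36 seconds = 816 s; 37,800 × 816 × 3 × 1 = 92,534,400 bytes.
Track C: 8 min = 480 s; 352,800 × 480 × 2 × 2 = 677,376,000 bytes.
Track D: 43:30 (min:sec) = 2,610 s; 18,900 × 2,610 × 4 × 2 = 394,632,000 bytes.
Total = 1,894,838,400 bytes = 1894.8 MB.

1894.8 MB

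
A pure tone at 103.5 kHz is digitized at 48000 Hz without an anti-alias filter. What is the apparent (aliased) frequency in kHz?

7.5 kHz

Nyquist = 48,000/2 = 24,000 Hz; 103,500 Hz exceeds it.
Alias = |103,500 − 2×48,000| = |103,500 − 96,000| = 7,500 Hz = 7.5 kHz.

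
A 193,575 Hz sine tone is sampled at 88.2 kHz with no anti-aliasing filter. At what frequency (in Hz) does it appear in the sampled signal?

Nyquist = 88,200/2 = 44,100 Hz; 193,575 Hz exceeds it.
Alias = |193,575 − 2×88,200| = |193,575 − 176,400| = 17,175 Hz.

17,175 Hz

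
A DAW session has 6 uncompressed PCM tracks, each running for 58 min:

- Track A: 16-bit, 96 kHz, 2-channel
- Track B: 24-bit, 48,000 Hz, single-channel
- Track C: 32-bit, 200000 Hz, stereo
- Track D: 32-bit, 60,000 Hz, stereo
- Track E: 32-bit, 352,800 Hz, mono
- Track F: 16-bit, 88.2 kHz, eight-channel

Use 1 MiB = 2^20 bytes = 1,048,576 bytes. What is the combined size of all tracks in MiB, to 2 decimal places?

18022.34 MiB

58 min = 3,480 s.
Track A: 96,000 × 3,480 × 2 × 2 = 1,336,320,000 bytes.
Track B: 48,000 × 3,480 × 3 × 1 = 501,120,000 bytes.
Track C: 200,000 × 3,480 × 4 × 2 = 5,568,000,000 bytes.
Track D: 60,000 × 3,480 × 4 × 2 = 1,670,400,000 bytes.
Track E: 352,800 × 3,480 × 4 × 1 = 4,910,976,000 bytes.
Track F: 88,200 × 3,480 × 2 × 8 = 4,910,976,000 bytes.
Total = 18,897,792,000 bytes = 18022.34 MiB.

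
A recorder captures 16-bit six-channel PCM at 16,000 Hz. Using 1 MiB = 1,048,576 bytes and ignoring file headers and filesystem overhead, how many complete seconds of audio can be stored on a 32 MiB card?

174 seconds

Uncompressed byte rate = 16,000 × 2 × 6 = 192,000 bytes/s.
Capacity = 32 × 1,048,576 = 33,554,432 bytes.
33,554,432 / 192,000 ≈ 174.76 s → 174 seconds.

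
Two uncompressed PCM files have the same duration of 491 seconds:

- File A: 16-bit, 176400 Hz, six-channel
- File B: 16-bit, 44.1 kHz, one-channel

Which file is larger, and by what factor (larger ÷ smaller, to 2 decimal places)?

File A, by a factor of 24.00

File A: 176,400 × 2 × 6 = 2,116,800 bytes/s.
File B: 44,100 × 2 × 1 = 88,200 bytes/s.
File A is larger; ratio = 1,039,348,800 / 43,306,200 = 24.00.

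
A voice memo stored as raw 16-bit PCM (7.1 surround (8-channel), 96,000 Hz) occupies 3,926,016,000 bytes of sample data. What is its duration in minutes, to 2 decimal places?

Byte rate = 96,000 × 2 × 8 = 1,536,000 bytes/s.
Duration = 3,926,016,000 / 1,536,000 = 2,556 s.
2,556 s / 60 = 42.60 minutes.

42.60 minutes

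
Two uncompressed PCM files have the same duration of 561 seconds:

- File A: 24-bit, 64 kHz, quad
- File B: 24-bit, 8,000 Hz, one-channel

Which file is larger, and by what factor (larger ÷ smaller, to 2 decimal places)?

File A, by a factor of 32.00

File A: 64,000 × 3 × 4 = 768,000 bytes/s.
File B: 8,000 × 3 × 1 = 24,000 bytes/s.
File A is larger; ratio = 430,848,000 / 13,464,000 = 32.00.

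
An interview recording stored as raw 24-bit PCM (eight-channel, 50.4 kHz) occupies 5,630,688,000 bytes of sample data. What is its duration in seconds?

4,655 seconds

Byte rate = 50,400 × 3 × 8 = 1,209,600 bytes/s.
Duration = 5,630,688,000 / 1,209,600 = 4,655 s.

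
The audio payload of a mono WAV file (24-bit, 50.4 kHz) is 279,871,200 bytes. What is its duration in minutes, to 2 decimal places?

30.85 minutes

Byte rate = 50,400 × 3 × 1 = 151,200 bytes/s.
Duration = 279,871,200 / 151,200 = 1,851 s.
1,851 s / 60 = 30.85 minutes.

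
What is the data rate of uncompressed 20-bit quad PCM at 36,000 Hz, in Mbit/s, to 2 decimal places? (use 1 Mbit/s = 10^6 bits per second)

2.88 Mbit/s

Bit rate = 36,000 × 20 × 4 = 2,880,000 bits/s.
= 2.88 Mbit/s.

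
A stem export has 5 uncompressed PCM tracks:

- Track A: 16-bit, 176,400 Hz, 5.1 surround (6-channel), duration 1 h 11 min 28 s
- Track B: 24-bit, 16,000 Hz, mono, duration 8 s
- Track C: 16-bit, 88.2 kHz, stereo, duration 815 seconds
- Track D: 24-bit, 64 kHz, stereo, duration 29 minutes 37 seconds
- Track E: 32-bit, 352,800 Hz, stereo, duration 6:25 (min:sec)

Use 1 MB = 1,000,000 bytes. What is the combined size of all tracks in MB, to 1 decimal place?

11133.7 MB

Track A: 1 h 11 min 28 s = 4,288 s; 176,400 × 4,288 × 2 × 6 = 9,076,838,400 bytes.
Track B: 16,000 × 8 × 3 × 1 = 384,000 bytes.
Track C: 88,200 × 815 × 2 × 2 = 287,532,000 bytes.
Track D: 29 minutes 37 seconds = 1,777 s; 64,000 × 1,777 × 3 × 2 = 682,368,000 bytes.
Track E: 6:25 (min:sec) = 385 s; 352,800 × 385 × 4 × 2 = 1,086,624,000 bytes.
Total = 11,133,746,400 bytes = 11133.7 MB.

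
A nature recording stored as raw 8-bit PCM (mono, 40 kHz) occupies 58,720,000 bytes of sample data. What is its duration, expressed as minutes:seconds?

Byte rate = 40,000 × 1 × 1 = 40,000 bytes/s.
Duration = 58,720,000 / 40,000 = 1,468 s.
1,468 s = 24:28.

24:28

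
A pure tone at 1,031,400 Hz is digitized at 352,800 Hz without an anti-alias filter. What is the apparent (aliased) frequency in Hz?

27,000 Hz

Nyquist = 352,800/2 = 176,400 Hz; 1,031,400 Hz exceeds it.
Alias = |1,031,400 − 3×352,800| = |1,031,400 − 1,058,400| = 27,000 Hz.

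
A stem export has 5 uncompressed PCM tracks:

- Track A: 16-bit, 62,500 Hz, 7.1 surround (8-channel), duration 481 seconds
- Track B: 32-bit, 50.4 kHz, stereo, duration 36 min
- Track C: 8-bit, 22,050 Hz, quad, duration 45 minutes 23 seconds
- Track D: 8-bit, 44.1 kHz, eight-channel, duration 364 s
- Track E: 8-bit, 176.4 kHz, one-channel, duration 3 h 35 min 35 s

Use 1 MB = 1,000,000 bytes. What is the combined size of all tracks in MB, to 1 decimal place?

Track A: 62,500 × 481 × 2 × 8 = 481,000,000 bytes.
Track B: 36 min = 2,160 s; 50,400 × 2,160 × 4 × 2 = 870,912,000 bytes.
Track C: 45 minutes 23 seconds = 2,723 s; 22,050 × 2,723 × 1 × 4 = 240,168,600 bytes.
Track D: 44,100 × 364 × 1 × 8 = 128,419,200 bytes.
Track E: 3 h 35 min 35 s = 12,935 s; 176,400 × 12,935 × 1 × 1 = 2,281,734,000 bytes.
Total = 4,002,233,800 bytes = 4002.2 MB.

4002.2 MB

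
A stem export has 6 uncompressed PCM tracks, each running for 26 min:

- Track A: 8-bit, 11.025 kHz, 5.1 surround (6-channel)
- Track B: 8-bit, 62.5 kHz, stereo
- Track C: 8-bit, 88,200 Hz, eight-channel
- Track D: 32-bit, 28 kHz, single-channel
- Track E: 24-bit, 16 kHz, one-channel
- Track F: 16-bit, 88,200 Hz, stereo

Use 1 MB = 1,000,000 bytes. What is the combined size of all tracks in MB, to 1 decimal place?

2198.9 MB

26 min = 1,560 s.
Track A: 11,025 × 1,560 × 1 × 6 = 103,194,000 bytes.
Track B: 62,500 × 1,560 × 1 × 2 = 195,000,000 bytes.
Track C: 88,200 × 1,560 × 1 × 8 = 1,100,736,000 bytes.
Track D: 28,000 × 1,560 × 4 × 1 = 174,720,000 bytes.
Track E: 16,000 × 1,560 × 3 × 1 = 74,880,000 bytes.
Track F: 88,200 × 1,560 × 2 × 2 = 550,368,000 bytes.
Total = 2,198,898,000 bytes = 2198.9 MB.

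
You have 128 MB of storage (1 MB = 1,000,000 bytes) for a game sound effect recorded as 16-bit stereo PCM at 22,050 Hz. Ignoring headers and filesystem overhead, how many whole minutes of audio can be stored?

24 minutes

Uncompressed byte rate = 22,050 × 2 × 2 = 88,200 bytes/s.
Capacity = 128 × 1,000,000 = 128,000,000 bytes.
128,000,000 / 88,200 ≈ 1451.25 s → 24 minutes.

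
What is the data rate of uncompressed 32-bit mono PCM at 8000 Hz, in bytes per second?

32,000 bytes/s

Bit rate = 8,000 × 32 × 1 = 256,000 bits/s.
256,000 / 8 = 32,000 bytes/s.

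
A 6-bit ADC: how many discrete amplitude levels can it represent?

64 levels

2^6 = 64.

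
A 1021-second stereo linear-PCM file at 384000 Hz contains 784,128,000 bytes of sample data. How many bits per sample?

Bytes per sample = 784,128,000 / (384,000 × 1,021 × 2) = 784,128,000 / 784,128,000 = 1.
Bit depth = 1 × 8 = 8 bits.

8 bits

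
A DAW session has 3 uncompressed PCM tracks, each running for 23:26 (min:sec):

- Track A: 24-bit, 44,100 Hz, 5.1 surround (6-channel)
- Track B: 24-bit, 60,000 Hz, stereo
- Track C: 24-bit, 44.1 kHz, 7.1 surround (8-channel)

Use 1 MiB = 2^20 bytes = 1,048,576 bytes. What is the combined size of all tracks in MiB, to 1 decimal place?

2966.3 MiB

23:26 (min:sec) = 1,406 s.
Track A: 44,100 × 1,406 × 3 × 6 = 1,116,082,800 bytes.
Track B: 60,000 × 1,406 × 3 × 2 = 506,160,000 bytes.
Track C: 44,100 × 1,406 × 3 × 8 = 1,488,110,400 bytes.
Total = 3,110,353,200 bytes = 2966.3 MiB.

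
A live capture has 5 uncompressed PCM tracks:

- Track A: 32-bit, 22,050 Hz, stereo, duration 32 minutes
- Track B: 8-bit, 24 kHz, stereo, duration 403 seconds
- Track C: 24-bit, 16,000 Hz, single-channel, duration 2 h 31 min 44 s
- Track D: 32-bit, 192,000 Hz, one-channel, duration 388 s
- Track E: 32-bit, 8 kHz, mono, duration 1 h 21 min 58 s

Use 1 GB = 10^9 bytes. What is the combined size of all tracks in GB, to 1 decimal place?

1.3 GB

Track A: 32 minutes = 1,920 s; 22,050 × 1,920 × 4 × 2 = 338,688,000 bytes.
Track B: 24,000 × 403 × 1 × 2 = 19,344,000 bytes.
Track C: 2 h 31 min 44 s = 9,104 s; 16,000 × 9,104 × 3 × 1 = 436,992,000 bytes.
Track D: 192,000 × 388 × 4 × 1 = 297,984,000 bytes.
Track E: 1 h 21 min 58 s = 4,918 s; 8,000 × 4,918 × 4 × 1 = 157,376,000 bytes.
Total = 1,250,384,000 bytes = 1.3 GB.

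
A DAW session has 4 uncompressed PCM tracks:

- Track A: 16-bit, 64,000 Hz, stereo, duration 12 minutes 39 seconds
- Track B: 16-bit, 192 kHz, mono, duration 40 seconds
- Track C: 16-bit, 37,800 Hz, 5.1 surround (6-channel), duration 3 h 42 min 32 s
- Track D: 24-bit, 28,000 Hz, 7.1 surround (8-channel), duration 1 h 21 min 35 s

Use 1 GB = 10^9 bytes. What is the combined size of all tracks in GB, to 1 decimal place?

Track A: 12 minutes 39 seconds = 759 s; 64,000 × 759 × 2 × 2 = 194,304,000 bytes.
Track B: 192,000 × 40 × 2 × 1 = 15,360,000 bytes.
Track C: 3 h 42 min 32 s = 13,352 s; 37,800 × 13,352 × 2 × 6 = 6,056,467,200 bytes.
Track D: 1 h 21 min 35 s = 4,895 s; 28,000 × 4,895 × 3 × 8 = 3,289,440,000 bytes.
Total = 9,555,571,200 bytes = 9.6 GB.

9.6 GB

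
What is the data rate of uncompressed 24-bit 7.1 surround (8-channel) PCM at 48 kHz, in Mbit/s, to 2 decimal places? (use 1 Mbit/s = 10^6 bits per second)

Bit rate = 48,000 × 24 × 8 = 9,216,000 bits/s.
= 9.22 Mbit/s.

9.22 Mbit/s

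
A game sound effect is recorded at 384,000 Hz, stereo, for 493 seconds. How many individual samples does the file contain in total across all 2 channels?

378,624,000 samples

384,000 × 493 s × 2 ch = 378,624,000 samples.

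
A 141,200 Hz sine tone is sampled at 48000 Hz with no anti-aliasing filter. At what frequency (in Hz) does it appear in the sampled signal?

Nyquist = 48,000/2 = 24,000 Hz; 141,200 Hz exceeds it.
Alias = |141,200 − 3×48,000| = |141,200 − 144,000| = 2,800 Hz.

2,800 Hz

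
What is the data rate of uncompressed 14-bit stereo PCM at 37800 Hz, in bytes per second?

132,300 bytes/s

Bit rate = 37,800 × 14 × 2 = 1,058,400 bits/s.
1,058,400 / 8 = 132,300 bytes/s.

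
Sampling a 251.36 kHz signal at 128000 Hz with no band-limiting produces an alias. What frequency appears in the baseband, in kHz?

4.64 kHz

Nyquist = 128,000/2 = 64,000 Hz; 251,360 Hz exceeds it.
Alias = |251,360 − 2×128,000| = |251,360 − 256,000| = 4,640 Hz = 4.64 kHz.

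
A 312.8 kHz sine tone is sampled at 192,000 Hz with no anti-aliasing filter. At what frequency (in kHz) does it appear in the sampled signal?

Nyquist = 192,000/2 = 96,000 Hz; 312,800 Hz exceeds it.
Alias = |312,800 − 2×192,000| = |312,800 − 384,000| = 71,200 Hz = 71.2 kHz.

71.2 kHz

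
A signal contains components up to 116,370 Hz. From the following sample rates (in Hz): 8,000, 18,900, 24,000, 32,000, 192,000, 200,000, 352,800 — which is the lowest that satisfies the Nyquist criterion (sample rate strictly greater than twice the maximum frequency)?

352,800 Hz

Need sample rate > 2 × 116,370 = 232,740 Hz.
Lowest listed rate above 232,740 Hz is 352,800 Hz.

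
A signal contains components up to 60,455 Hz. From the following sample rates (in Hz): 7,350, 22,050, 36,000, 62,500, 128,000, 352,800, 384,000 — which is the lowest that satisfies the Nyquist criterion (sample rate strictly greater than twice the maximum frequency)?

Need sample rate > 2 × 60,455 = 120,910 Hz.
Lowest listed rate above 120,910 Hz is 128,000 Hz.

128,000 Hz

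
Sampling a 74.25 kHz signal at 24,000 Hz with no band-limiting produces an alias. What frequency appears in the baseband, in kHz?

Nyquist = 24,000/2 = 12,000 Hz; 74,250 Hz exceeds it.
Alias = |74,250 − 3×24,000| = |74,250 − 72,000| = 2,250 Hz = 2.25 kHz.

2.25 kHz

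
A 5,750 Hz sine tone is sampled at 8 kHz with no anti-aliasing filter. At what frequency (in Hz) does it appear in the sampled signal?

2,250 Hz

Nyquist = 8,000/2 = 4,000 Hz; 5,750 Hz exceeds it.
Alias = |5,750 − 1×8,000| = |5,750 − 8,000| = 2,250 Hz.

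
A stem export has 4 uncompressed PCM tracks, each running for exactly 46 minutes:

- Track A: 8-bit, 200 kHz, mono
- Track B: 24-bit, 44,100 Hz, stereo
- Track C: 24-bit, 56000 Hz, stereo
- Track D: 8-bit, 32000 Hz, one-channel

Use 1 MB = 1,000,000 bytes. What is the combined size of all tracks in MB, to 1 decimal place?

exactly 46 minutes = 2,760 s.
Track A: 200,000 × 2,760 × 1 × 1 = 552,000,000 bytes.
Track B: 44,100 × 2,760 × 3 × 2 = 730,296,000 bytes.
Track C: 56,000 × 2,760 × 3 × 2 = 927,360,000 bytes.
Track D: 32,000 × 2,760 × 1 × 1 = 88,320,000 bytes.
Total = 2,297,976,000 bytes = 2298.0 MB.

2298.0 MB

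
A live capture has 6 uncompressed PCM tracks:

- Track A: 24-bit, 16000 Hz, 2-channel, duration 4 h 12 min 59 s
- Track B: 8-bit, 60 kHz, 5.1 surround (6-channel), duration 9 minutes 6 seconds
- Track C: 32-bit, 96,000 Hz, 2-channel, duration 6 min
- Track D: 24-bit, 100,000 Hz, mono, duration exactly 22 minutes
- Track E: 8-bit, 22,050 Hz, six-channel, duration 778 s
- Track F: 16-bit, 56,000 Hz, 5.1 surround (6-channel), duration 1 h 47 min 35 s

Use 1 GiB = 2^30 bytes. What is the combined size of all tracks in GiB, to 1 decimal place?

6.3 GiB

Track A: 4 h 12 min 59 s = 15,179 s; 16,000 × 15,179 × 3 × 2 = 1,457,184,000 bytes.
Track B: 9 minutes 6 seconds = 546 s; 60,000 × 546 × 1 × 6 = 196,560,000 bytes.
Track C: 6 min = 360 s; 96,000 × 360 × 4 × 2 = 276,480,000 bytes.
Track D: exactly 22 minutes = 1,320 s; 100,000 × 1,320 × 3 × 1 = 396,000,000 bytes.
Track E: 22,050 × 778 × 1 × 6 = 102,929,400 bytes.
Track F: 1 h 47 min 35 s = 6,455 s; 56,000 × 6,455 × 2 × 6 = 4,337,760,000 bytes.
Total = 6,766,913,400 bytes = 6.3 GiB.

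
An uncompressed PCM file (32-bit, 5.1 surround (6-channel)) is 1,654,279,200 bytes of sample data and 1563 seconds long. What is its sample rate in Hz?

44,100 Hz

Bytes = sample_rate × seconds × bytes_per_sample × channels.
sample_rate = 1,654,279,200 / (1,563 × 4 × 6) = 1,654,279,200 / 37,512 = 44,100 Hz.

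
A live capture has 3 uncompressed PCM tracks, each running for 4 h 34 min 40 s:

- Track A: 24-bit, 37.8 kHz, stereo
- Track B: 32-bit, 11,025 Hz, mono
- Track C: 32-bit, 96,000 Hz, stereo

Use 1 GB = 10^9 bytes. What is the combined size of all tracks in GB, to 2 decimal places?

17.12 GB

4 h 34 min 40 s = 16,480 s.
Track A: 37,800 × 16,480 × 3 × 2 = 3,737,664,000 bytes.
Track B: 11,025 × 16,480 × 4 × 1 = 726,768,000 bytes.
Track C: 96,000 × 16,480 × 4 × 2 = 12,656,640,000 bytes.
Total = 17,121,072,000 bytes = 17.12 GB.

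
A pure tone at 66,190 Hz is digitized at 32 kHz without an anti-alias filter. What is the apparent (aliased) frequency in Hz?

Nyquist = 32,000/2 = 16,000 Hz; 66,190 Hz exceeds it.
Alias = |66,190 − 2×32,000| = |66,190 − 64,000| = 2,190 Hz.

2,190 Hz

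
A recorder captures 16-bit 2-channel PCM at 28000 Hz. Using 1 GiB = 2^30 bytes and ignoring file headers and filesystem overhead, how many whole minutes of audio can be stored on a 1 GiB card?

159 minutes

Uncompressed byte rate = 28,000 × 2 × 2 = 112,000 bytes/s.
Capacity = 1 × 1,073,741,824 = 1,073,741,824 bytes.
1,073,741,824 / 112,000 ≈ 9586.98 s → 159 minutes.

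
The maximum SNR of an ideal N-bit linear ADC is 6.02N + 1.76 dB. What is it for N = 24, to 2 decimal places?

146.24 dB

6.02 × 24 + 1.76 = 146.24 dB.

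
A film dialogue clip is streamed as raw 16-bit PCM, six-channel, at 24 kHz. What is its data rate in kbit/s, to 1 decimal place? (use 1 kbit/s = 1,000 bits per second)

2304.0 kbit/s

Bit rate = 24,000 × 16 × 6 = 2,304,000 bits/s.
= 2304.0 kbit/s.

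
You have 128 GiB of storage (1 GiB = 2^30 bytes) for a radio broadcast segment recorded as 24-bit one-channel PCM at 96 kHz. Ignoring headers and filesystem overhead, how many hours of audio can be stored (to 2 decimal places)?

Uncompressed byte rate = 96,000 × 3 × 1 = 288,000 bytes/s.
Capacity = 128 × 1,073,741,824 = 137,438,953,472 bytes.
137,438,953,472 / 288,000 ≈ 477218.59 s → 132.56 hours.

132.56 hours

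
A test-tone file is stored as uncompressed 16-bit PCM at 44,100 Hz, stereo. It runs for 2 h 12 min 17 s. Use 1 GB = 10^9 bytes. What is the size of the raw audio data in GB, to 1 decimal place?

Duration = 2 h 12 min 17 s = 7,937 s.
Bytes = 44,100 samples/s × 7,937 s × 2 bytes/sample × 2 ch = 1,400,086,800 bytes.
1,400,086,800 / 1,000,000,000 = 1.4 GB.

1.4 GB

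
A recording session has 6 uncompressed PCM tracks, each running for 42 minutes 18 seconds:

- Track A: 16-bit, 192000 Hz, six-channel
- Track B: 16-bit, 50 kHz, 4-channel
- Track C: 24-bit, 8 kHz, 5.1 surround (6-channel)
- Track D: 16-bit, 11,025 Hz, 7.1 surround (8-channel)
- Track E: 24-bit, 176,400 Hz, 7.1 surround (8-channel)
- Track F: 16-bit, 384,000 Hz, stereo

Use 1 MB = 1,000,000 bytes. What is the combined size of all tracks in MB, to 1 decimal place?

42 minutes 18 seconds = 2,538 s.
Track A: 192,000 × 2,538 × 2 × 6 = 5,847,552,000 bytes.
Track B: 50,000 × 2,538 × 2 × 4 = 1,015,200,000 bytes.
Track C: 8,000 × 2,538 × 3 × 6 = 365,472,000 bytes.
Track D: 11,025 × 2,538 × 2 × 8 = 447,703,200 bytes.
Track E: 176,400 × 2,538 × 3 × 8 = 10,744,876,800 bytes.
Track F: 384,000 × 2,538 × 2 × 2 = 3,898,368,000 bytes.
Total = 22,319,172,000 bytes = 22319.2 MB.

22319.2 MB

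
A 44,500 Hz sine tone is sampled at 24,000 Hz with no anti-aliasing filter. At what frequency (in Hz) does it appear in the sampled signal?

3,500 Hz

Nyquist = 24,000/2 = 12,000 Hz; 44,500 Hz exceeds it.
Alias = |44,500 − 2×24,000| = |44,500 − 48,000| = 3,500 Hz.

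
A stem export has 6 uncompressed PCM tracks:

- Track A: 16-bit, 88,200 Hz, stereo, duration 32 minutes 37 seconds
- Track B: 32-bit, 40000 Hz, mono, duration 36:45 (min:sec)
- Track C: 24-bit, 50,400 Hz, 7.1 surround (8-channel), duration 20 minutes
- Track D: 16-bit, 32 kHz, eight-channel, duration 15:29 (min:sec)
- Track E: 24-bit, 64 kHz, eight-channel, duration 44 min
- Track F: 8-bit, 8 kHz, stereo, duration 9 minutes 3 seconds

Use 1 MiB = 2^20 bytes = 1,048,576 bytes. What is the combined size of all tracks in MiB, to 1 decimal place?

6708.3 MiB

Track A: 32 minutes 37 seconds = 1,957 s; 88,200 × 1,957 × 2 × 2 = 690,429,600 bytes.
Track B: 36:45 (min:sec) = 2,205 s; 40,000 × 2,205 × 4 × 1 = 352,800,000 bytes.
Track C: 20 minutes = 1,200 s; 50,400 × 1,200 × 3 × 8 = 1,451,520,000 bytes.
Track D: 15:29 (min:sec) = 929 s; 32,000 × 929 × 2 × 8 = 475,648,000 bytes.
Track E: 44 min = 2,640 s; 64,000 × 2,640 × 3 × 8 = 4,055,040,000 bytes.
Track F: 9 minutes 3 seconds = 543 s; 8,000 × 543 × 1 × 2 = 8,688,000 bytes.
Total = 7,034,125,600 bytes = 6708.3 MiB.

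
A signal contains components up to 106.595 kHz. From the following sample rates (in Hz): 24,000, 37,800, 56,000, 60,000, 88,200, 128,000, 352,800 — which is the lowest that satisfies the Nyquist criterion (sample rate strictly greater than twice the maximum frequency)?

Need sample rate > 2 × 106,595 = 213,190 Hz.
Lowest listed rate above 213,190 Hz is 352,800 Hz.

352,800 Hz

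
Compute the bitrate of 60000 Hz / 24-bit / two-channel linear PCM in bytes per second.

360,000 bytes/s

Bit rate = 60,000 × 24 × 2 = 2,880,000 bits/s.
2,880,000 / 8 = 360,000 bytes/s.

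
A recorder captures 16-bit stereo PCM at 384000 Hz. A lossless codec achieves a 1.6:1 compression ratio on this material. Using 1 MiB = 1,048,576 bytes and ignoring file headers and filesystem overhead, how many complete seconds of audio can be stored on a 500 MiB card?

Uncompressed byte rate = 384,000 × 2 × 2 = 1,536,000 bytes/s.
After 1.6:1 compression, effective rate ≈ 960000 bytes/s.
Capacity = 500 × 1,048,576 = 524,288,000 bytes.
524,288,000 / effective rate ≈ 546.13 s → 546 seconds.

546 seconds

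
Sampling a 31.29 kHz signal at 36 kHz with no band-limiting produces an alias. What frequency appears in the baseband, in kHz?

4.71 kHz

Nyquist = 36,000/2 = 18,000 Hz; 31,290 Hz exceeds it.
Alias = |31,290 − 1×36,000| = |31,290 − 36,000| = 4,710 Hz = 4.71 kHz.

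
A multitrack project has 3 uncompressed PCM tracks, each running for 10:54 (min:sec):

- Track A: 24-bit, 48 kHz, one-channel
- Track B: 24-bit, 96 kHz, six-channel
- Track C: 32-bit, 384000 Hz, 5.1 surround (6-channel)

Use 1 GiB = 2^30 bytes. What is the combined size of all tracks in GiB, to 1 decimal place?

6.8 GiB

10:54 (min:sec) = 654 s.
Track A: 48,000 × 654 × 3 × 1 = 94,176,000 bytes.
Track B: 96,000 × 654 × 3 × 6 = 1,130,112,000 bytes.
Track C: 384,000 × 654 × 4 × 6 = 6,027,264,000 bytes.
Total = 7,251,552,000 bytes = 6.8 GiB.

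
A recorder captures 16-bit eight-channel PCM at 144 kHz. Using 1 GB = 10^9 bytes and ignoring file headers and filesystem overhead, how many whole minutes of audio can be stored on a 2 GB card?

14 minutes

Uncompressed byte rate = 144,000 × 2 × 8 = 2,304,000 bytes/s.
Capacity = 2 × 1,000,000,000 = 2,000,000,000 bytes.
2,000,000,000 / 2,304,000 ≈ 868.06 s → 14 minutes.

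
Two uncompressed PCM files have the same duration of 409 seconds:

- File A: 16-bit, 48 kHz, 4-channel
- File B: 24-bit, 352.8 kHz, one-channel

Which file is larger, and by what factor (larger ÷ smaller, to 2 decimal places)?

File B, by a factor of 2.76

File A: 48,000 × 2 × 4 = 384,000 bytes/s.
File B: 352,800 × 3 × 1 = 1,058,400 bytes/s.
File B is larger; ratio = 432,885,600 / 157,056,000 = 2.76.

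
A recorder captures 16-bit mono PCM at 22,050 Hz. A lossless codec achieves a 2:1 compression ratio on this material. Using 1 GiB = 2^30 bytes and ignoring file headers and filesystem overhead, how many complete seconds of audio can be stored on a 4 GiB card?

Uncompressed byte rate = 22,050 × 2 × 1 = 44,100 bytes/s.
After 2:1 compression, effective rate ≈ 22050 bytes/s.
Capacity = 4 × 1,073,741,824 = 4,294,967,296 bytes.
4,294,967,296 / effective rate ≈ 194783.1 s → 194,783 seconds.

194,783 seconds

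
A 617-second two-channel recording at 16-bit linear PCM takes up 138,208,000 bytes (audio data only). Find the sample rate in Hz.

Bytes = sample_rate × seconds × bytes_per_sample × channels.
sample_rate = 138,208,000 / (617 × 2 × 2) = 138,208,000 / 2,468 = 56,000 Hz.

56,000 Hz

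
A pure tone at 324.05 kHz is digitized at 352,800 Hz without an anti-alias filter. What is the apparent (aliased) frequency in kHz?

Nyquist = 352,800/2 = 176,400 Hz; 324,050 Hz exceeds it.
Alias = |324,050 − 1×352,800| = |324,050 − 352,800| = 28,750 Hz = 28.75 kHz.

28.75 kHz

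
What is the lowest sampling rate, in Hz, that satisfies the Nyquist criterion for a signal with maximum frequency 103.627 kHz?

Minimum sample rate = 2 × 103,627 Hz = 207,254 Hz.

207,254 Hz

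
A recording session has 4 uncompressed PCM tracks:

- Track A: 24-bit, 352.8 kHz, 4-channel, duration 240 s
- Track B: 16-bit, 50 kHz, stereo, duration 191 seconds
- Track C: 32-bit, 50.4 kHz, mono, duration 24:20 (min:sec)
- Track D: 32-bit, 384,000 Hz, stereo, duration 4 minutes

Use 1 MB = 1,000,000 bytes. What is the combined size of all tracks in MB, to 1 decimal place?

2085.9 MB

Track A: 352,800 × 240 × 3 × 4 = 1,016,064,000 bytes.
Track B: 50,000 × 191 × 2 × 2 = 38,200,000 bytes.
Track C: 24:20 (min:sec) = 1,460 s; 50,400 × 1,460 × 4 × 1 = 294,336,000 bytes.
Track D: 4 minutes = 240 s; 384,000 × 240 × 4 × 2 = 737,280,000 bytes.
Total = 2,085,880,000 bytes = 2085.9 MB.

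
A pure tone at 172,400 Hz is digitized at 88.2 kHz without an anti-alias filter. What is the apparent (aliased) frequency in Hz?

Nyquist = 88,200/2 = 44,100 Hz; 172,400 Hz exceeds it.
Alias = |172,400 − 2×88,200| = |172,400 − 176,400| = 4,000 Hz.

4,000 Hz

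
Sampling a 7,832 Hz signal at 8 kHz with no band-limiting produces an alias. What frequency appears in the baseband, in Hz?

Nyquist = 8,000/2 = 4,000 Hz; 7,832 Hz exceeds it.
Alias = |7,832 − 1×8,000| = |7,832 − 8,000| = 168 Hz.

168 Hz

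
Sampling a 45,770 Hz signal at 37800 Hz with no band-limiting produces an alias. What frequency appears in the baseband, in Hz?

7,970 Hz

Nyquist = 37,800/2 = 18,900 Hz; 45,770 Hz exceeds it.
Alias = |45,770 − 1×37,800| = |45,770 − 37,800| = 7,970 Hz.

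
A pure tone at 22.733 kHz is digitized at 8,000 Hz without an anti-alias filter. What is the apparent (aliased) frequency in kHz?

Nyquist = 8,000/2 = 4,000 Hz; 22,733 Hz exceeds it.
Alias = |22,733 − 3×8,000| = |22,733 − 24,000| = 1,267 Hz = 1.267 kHz.

1.267 kHz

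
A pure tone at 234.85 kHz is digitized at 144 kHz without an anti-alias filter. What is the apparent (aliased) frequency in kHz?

53.15 kHz

Nyquist = 144,000/2 = 72,000 Hz; 234,850 Hz exceeds it.
Alias = |234,850 − 2×144,000| = |234,850 − 288,000| = 53,150 Hz = 53.15 kHz.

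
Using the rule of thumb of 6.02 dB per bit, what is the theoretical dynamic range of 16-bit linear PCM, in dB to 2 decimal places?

96.32 dB

16 × 6.02 = 96.32 dB.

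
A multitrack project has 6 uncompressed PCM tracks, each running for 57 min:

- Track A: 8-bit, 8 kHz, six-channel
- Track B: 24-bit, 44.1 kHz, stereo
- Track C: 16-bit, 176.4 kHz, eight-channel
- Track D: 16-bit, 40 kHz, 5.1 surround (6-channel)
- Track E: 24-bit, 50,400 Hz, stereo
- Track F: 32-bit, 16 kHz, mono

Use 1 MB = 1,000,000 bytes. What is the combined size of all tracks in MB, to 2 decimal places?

57 min = 3,420 s.
Track A: 8,000 × 3,420 × 1 × 6 = 164,160,000 bytes.
Track B: 44,100 × 3,420 × 3 × 2 = 904,932,000 bytes.
Track C: 176,400 × 3,420 × 2 × 8 = 9,652,608,000 bytes.
Track D: 40,000 × 3,420 × 2 × 6 = 1,641,600,000 bytes.
Track E: 50,400 × 3,420 × 3 × 2 = 1,034,208,000 bytes.
Track F: 16,000 × 3,420 × 4 × 1 = 218,880,000 bytes.
Total = 13,616,388,000 bytes = 13616.39 MB.

13616.39 MB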